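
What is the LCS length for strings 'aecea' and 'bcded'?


DP table for LCS of 'aecea' and 'bcded':
       b  c  d  e  d
    0  0  0  0  0  0
  a 0  0  0  0  0  0
  e 0  0  0  0  1  1
  c 0  0  1  1  1  1
  e 0  0  1  1  2  2
  a 0  0  1  1  2  2
LCS: 'ce'
LCS length = 2

2


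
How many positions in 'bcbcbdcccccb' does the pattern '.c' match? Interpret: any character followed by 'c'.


Pattern: .c means any character followed by 'c'.
Scanning 'bcbcbdcccccb' position-by-position:
  Pos 0: window 'bc' -> MATCH
  Pos 1: window 'cb' -> no
  Pos 2: window 'bc' -> MATCH
  Pos 3: window 'cb' -> no
  Pos 4: window 'bd' -> no
  Pos 5: window 'dc' -> MATCH
  Pos 6: window 'cc' -> MATCH
  Pos 7: window 'cc' -> MATCH
  Pos 8: window 'cc' -> MATCH
  Pos 9: window 'cc' -> MATCH
  Pos 10: window 'cb' -> no
  Pos 11: window 'b' -> no
Total matches: 7

7


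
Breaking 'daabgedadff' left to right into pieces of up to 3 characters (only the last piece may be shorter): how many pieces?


'daabgedadff' has 11 characters.
Chunking with max size 3:
  Chunk 1: 'daa' (positions 0-2)
  Chunk 2: 'bge' (positions 3-5)
  Chunk 3: 'dad' (positions 6-8)
  Chunk 4: 'ff' (positions 9-10)
Total chunks: ceil(11 / 3) = 4

4


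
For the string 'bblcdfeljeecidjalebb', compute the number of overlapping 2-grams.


String 'bblcdfeljeecidjalebb' has length L = 20.
Number of overlapping n-grams = L - n + 1
Substituting: 20 - 2 + 1 = 19

19


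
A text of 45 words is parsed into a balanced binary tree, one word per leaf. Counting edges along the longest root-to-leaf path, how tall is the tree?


In a balanced binary tree with n leaves the deepest leaf is ceil(log2(n)) edges below the root.
log2(45) = 5.4919
ceil(5.4919) = 6
height (edges) = 6

6


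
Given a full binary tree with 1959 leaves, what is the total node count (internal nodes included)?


Leaf nodes (terminals): 1959
Internal nodes = n - 1 = 1959 - 1 = 1958
Total = leaves + internal = 1959 + 1958 = 3917

3917


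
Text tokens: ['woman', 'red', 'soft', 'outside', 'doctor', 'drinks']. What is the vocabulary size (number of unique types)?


Listing all tokens and tracking unique types:
  Token 1: 'woman' -> NEW (unique so far: 1)
  Token 2: 'red' -> NEW (unique so far: 2)
  Token 3: 'soft' -> NEW (unique so far: 3)
  Token 4: 'outside' -> NEW (unique so far: 4)
  Token 5: 'doctor' -> NEW (unique so far: 5)
  Token 6: 'drinks' -> NEW (unique so far: 6)
Unique types: ('doctor', 'drinks', 'outside', 'red', 'soft', 'woman')
Vocabulary size: 6

6


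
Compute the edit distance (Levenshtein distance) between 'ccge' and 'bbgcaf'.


Building DP table for s1='ccge' (len 4) and s2='bbgcaf' (len 6):
       b  b  g  c  a  f
    0  1  2  3  4  5  6
  c 1  1  2  3  3  4  5
  c 2  2  2  3  3  4  5
  g 3  3  3  2  3  4  5
  e 4  4  4  3  3  4  5
Edit distance = dp[4][6] = 5

5


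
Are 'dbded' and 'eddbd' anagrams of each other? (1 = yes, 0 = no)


Sort characters of 'dbded': 'bddde'
Sort characters of 'eddbd': 'bddde'
Sorted forms match -> they ARE anagrams
Result: 1

1


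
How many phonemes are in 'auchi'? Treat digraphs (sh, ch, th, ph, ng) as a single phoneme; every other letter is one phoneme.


Parsing 'auchi' greedily, digraphs first:
  'a' -> vowel phoneme (phonemes so far: 1)
  'u' -> vowel phoneme (phonemes so far: 2)
  'ch' -> digraph (1 consonant phoneme) (phonemes so far: 3)
  'i' -> vowel phoneme (phonemes so far: 4)
Total phonemes: 4

4


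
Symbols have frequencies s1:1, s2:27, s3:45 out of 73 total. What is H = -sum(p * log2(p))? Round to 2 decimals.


Computing entropy H = -sum(p_i * log2(p_i)):
  s1: p = 1/73 = 0.0137, -p*log2(p) = 0.0848
  s2: p = 27/73 = 0.3699, -p*log2(p) = 0.5307
  s3: p = 45/73 = 0.6164, -p*log2(p) = 0.4303
H = sum of terms = 1.0458
Rounded to 2 decimals: 1.05

1.05


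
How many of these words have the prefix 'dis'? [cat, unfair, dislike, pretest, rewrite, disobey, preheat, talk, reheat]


Checking each word for prefix 'dis':
  'cat' -> no (count: 0)
  'unfair' -> no (count: 0)
  'dislike' -> YES, starts with 'dis' (count: 1)
  'pretest' -> no (count: 1)
  'rewrite' -> no (count: 1)
  'disobey' -> YES, starts with 'dis' (count: 2)
  'preheat' -> no (count: 2)
  'talk' -> no (count: 2)
  'reheat' -> no (count: 2)
Total with prefix 'dis': 2

2


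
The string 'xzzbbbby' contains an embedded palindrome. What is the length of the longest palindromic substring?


Scanning 'xzzbbbby' for palindromic substrings.
Substring at positions 3-6: 'bbbb'.
Check: reverse('bbbb') = 'bbbb' -> palindrome confirmed.
Neighbouring characters ('z' / 'y') break symmetry, so it cannot extend further.
No longer palindromic substring exists; longest length = 4

4


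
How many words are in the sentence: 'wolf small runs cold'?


Counting words by splitting on spaces:
  Word 1: 'wolf'
  Word 2: 'small'
  Word 3: 'runs'
  Word 4: 'cold'
Total words: 4

4


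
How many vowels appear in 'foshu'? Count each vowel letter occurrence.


Scanning each character of 'foshu':
  Position 1: 'f' -> consonant (running count: 0)
  Position 2: 'o' -> vowel (running count: 1)
  Position 3: 's' -> consonant (running count: 1)
  Position 4: 'h' -> consonant (running count: 1)
  Position 5: 'u' -> vowel (running count: 2)
Total vowels: 2

2


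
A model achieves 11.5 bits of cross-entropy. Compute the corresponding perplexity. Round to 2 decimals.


Perplexity formula: PP = 2^H
H = 11.5
PP = 2^11.5
Decompose: 2^11.5 = 2^11 * 2^0.5 = 2^11 * sqrt(2)
2^11 = 2048, sqrt(2) ~ 1.4142136
PP ~ 2048 * 1.4142136 = 2896.3094528
Rounded to 2 decimals: 2896.31

2896.31


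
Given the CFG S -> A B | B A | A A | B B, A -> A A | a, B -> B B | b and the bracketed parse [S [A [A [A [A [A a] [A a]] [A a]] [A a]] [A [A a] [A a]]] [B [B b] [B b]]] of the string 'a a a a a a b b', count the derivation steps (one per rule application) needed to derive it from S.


Every bracketed nonterminal node [X ...] in the tree is produced by exactly one rule application.
Reading the tree off as a leftmost derivation:
  Step 1: S  =>  A B   (applied S -> A B)
  Step 2: A B  =>  A A B   (applied A -> A A)
  Step 3: A A B  =>  A A A B   (applied A -> A A)
  Step 4: A A A B  =>  A A A A B   (applied A -> A A)
  Step 5: A A A A B  =>  A A A A A B   (applied A -> A A)
  Step 6: A A A A A B  =>  a A A A A B   (applied A -> a)
  Step 7: a A A A A B  =>  a a A A A B   (applied A -> a)
  Step 8: a a A A A B  =>  a a a A A B   (applied A -> a)
  Step 9: a a a A A B  =>  a a a a A B   (applied A -> a)
  Step 10: a a a a A B  =>  a a a a A A B   (applied A -> A A)
  Step 11: a a a a A A B  =>  a a a a a A B   (applied A -> a)
  Step 12: a a a a a A B  =>  a a a a a a B   (applied A -> a)
  Step 13: a a a a a a B  =>  a a a a a a B B   (applied B -> B B)
  Step 14: a a a a a a B B  =>  a a a a a a b B   (applied B -> b)
  Step 15: a a a a a a b B  =>  a a a a a a b b   (applied B -> b)
Final yield: a a a a a a b b
Total rewrite steps: 15

15


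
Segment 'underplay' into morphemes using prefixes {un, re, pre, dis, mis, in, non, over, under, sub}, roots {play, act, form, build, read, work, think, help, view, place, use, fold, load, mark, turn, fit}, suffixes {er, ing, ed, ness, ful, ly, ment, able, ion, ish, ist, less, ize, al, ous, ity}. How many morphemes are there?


Segmenting 'underplay' against the inventory:
  'under' -> prefix (morpheme 1)
  'play' -> root (morpheme 2)
Total morphemes: 2

2


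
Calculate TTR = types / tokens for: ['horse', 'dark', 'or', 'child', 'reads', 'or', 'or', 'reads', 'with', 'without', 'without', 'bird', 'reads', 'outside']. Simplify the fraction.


Tokens: 14
Unique types: ('bird', 'child', 'dark', 'horse', 'or', 'outside', 'reads', 'with', 'without') = 9
TTR = 9/14
Already in lowest terms.

9/14


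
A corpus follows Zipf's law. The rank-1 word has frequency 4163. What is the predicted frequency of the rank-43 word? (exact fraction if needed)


Zipf's law: freq(rank) = f1 / rank
f1 = 4163, rank = 43
freq = 4163 / 43
GCD(4163, 43) = 1
Simplified: 4163/43

4163/43


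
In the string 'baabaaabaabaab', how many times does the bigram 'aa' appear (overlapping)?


Scanning 'baabaaabaabaab' for bigram 'aa':
  Position 0: 'ba' -> no
  Position 1: 'aa' -> MATCH
  Position 2: 'ab' -> no
  Position 3: 'ba' -> no
  Position 4: 'aa' -> MATCH
  Position 5: 'aa' -> MATCH
  Position 6: 'ab' -> no
  Position 7: 'ba' -> no
  Position 8: 'aa' -> MATCH
  Position 9: 'ab' -> no
  Position 10: 'ba' -> no
  Position 11: 'aa' -> MATCH
  Position 12: 'ab' -> no
Total matches: 5

5


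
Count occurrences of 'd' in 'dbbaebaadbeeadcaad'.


Scanning 'dbbaebaadbeeadcaad' for 'd':
  Position 0: 'd' -> MATCH (count: 1)
  Position 8: 'd' -> MATCH (count: 2)
  Position 13: 'd' -> MATCH (count: 3)
  Position 17: 'd' -> MATCH (count: 4)
Total occurrences of 'd': 4

4


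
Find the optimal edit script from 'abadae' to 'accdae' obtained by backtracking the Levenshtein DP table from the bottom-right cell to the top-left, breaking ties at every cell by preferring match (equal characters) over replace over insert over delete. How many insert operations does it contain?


Edit distance = 2. Backtracking from cell (6, 6) with preference match > replace > insert > delete,
then listing the resulting alignment 'abadae' -> 'accdae' left to right:
  Step 1: keep 'a'
  Step 2: replace b->c
  Step 3: replace a->c
  Step 4: keep 'd'
  Step 5: keep 'a'
  Step 6: keep 'e'
Total insertions: 0

0


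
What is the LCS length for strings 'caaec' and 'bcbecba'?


DP table for LCS of 'caaec' and 'bcbecba':
       b  c  b  e  c  b  a
    0  0  0  0  0  0  0  0
  c 0  0  1  1  1  1  1  1
  a 0  0  1  1  1  1  1  2
  a 0  0  1  1  1  1  1  2
  e 0  0  1  1  2  2  2  2
  c 0  0  1  1  2  3  3  3
LCS: 'cec'
LCS length = 3

3


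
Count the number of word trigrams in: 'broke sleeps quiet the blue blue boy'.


Word trigrams from [7] words:
  Trigram 1: (broke sleeps quiet)
  Trigram 2: (sleeps quiet the)
  Trigram 3: (quiet the blue)
  Trigram 4: (the blue blue)
  Trigram 5: (blue blue boy)
Total word trigrams: 7 - 2 = 5

5


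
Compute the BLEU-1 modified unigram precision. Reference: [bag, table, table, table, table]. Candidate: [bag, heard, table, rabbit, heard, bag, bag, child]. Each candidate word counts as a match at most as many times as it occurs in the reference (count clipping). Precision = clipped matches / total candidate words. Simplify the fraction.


Reference word counts: {'bag': 1, 'table': 4}
Checking each candidate word (with clipping):
  'bag' -> in reference (ref count 1, used 1/1) -> match (matches: 1)
  'heard' -> not in reference -> no match (matches: 1)
  'table' -> in reference (ref count 4, used 1/4) -> match (matches: 2)
  'rabbit' -> not in reference -> no match (matches: 2)
  'heard' -> not in reference -> no match (matches: 2)
  'bag' -> ref count 1 already used up (1/1) -> clipped, no match (matches: 2)
  'bag' -> ref count 1 already used up (1/1) -> clipped, no match (matches: 2)
  'child' -> not in reference -> no match (matches: 2)
Clipped matches: 2, Candidate length: 8
Precision = 2/8 = 1/4

1/4


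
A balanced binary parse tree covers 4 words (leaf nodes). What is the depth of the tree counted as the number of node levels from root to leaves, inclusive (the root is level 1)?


In a balanced binary tree with n leaves the deepest leaf is ceil(log2(n)) edges below the root,
so counting node levels inclusive of root and leaves gives ceil(log2(n)) + 1 levels.
log2(4) = 2.0000
ceil(2.0000) = 2
levels = 2 + 1 = 3

3


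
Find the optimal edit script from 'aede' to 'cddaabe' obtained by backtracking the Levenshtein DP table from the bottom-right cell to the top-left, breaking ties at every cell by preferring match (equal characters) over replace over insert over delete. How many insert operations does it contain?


Edit distance = 5. Backtracking from cell (4, 7) with preference match > replace > insert > delete,
then listing the resulting alignment 'aede' -> 'cddaabe' left to right:
  Step 1: insert 'c' [insertion #1]
  Step 2: insert 'd' [insertion #2]
  Step 3: insert 'd' [insertion #3]
  Step 4: keep 'a'
  Step 5: replace e->a
  Step 6: replace d->b
  Step 7: keep 'e'
Total insertions: 3

3


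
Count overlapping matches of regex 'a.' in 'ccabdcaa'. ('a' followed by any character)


Pattern: a. means 'a' followed by any character.
Scanning 'ccabdcaa' position-by-position:
  Pos 0: window 'cc' -> no
  Pos 1: window 'ca' -> no
  Pos 2: window 'ab' -> MATCH
  Pos 3: window 'bd' -> no
  Pos 4: window 'dc' -> no
  Pos 5: window 'ca' -> no
  Pos 6: window 'aa' -> MATCH
  Pos 7: window 'a' -> no
Total matches: 2

2


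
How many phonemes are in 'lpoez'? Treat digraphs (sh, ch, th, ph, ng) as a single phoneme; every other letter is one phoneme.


Parsing 'lpoez' greedily, digraphs first:
  'l' -> consonant phoneme (phonemes so far: 1)
  'p' -> consonant phoneme (phonemes so far: 2)
  'o' -> vowel phoneme (phonemes so far: 3)
  'e' -> vowel phoneme (phonemes so far: 4)
  'z' -> consonant phoneme (phonemes so far: 5)
Total phonemes: 5

5


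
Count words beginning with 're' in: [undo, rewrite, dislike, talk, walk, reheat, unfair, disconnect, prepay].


Checking each word for prefix 're':
  'undo' -> no (count: 0)
  'rewrite' -> YES, starts with 're' (count: 1)
  'dislike' -> no (count: 1)
  'talk' -> no (count: 1)
  'walk' -> no (count: 1)
  'reheat' -> YES, starts with 're' (count: 2)
  'unfair' -> no (count: 2)
  'disconnect' -> no (count: 2)
  'prepay' -> no (count: 2)
Total with prefix 're': 2

2


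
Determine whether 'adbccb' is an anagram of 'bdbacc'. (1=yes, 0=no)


Sort characters of 'adbccb': 'abbccd'
Sort characters of 'bdbacc': 'abbccd'
Sorted forms match -> they ARE anagrams
Result: 1

1


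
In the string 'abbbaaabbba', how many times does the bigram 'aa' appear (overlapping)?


Scanning 'abbbaaabbba' for bigram 'aa':
  Position 0: 'ab' -> no
  Position 1: 'bb' -> no
  Position 2: 'bb' -> no
  Position 3: 'ba' -> no
  Position 4: 'aa' -> MATCH
  Position 5: 'aa' -> MATCH
  Position 6: 'ab' -> no
  Position 7: 'bb' -> no
  Position 8: 'bb' -> no
  Position 9: 'ba' -> no
Total matches: 2

2


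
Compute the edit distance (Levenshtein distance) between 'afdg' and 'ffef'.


Building DP table for s1='afdg' (len 4) and s2='ffef' (len 4):
       f  f  e  f
    0  1  2  3  4
  a 1  1  2  3  4
  f 2  1  1  2  3
  d 3  2  2  2  3
  g 4  3  3  3  3
Edit distance = dp[4][4] = 3

3


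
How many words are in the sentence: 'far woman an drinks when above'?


Counting words by splitting on spaces:
  Word 1: 'far'
  Word 2: 'woman'
  Word 3: 'an'
  Word 4: 'drinks'
  Word 5: 'when'
  Word 6: 'above'
Total words: 6

6


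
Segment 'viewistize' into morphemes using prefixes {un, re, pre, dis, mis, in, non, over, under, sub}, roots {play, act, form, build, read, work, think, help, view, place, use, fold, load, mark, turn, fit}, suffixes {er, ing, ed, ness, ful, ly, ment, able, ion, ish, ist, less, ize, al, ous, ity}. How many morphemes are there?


Segmenting 'viewistize' against the inventory:
  'view' -> root (morpheme 1)
  'ist' -> suffix (morpheme 2)
  'ize' -> suffix (morpheme 3)
Total morphemes: 3

3


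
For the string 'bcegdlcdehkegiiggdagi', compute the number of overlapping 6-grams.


String 'bcegdlcdehkegiiggdagi' has length L = 21.
Number of overlapping n-grams = L - n + 1
Substituting: 21 - 6 + 1 = 16

16


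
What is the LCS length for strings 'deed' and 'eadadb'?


DP table for LCS of 'deed' and 'eadadb':
       e  a  d  a  d  b
    0  0  0  0  0  0  0
  d 0  0  0  1  1  1  1
  e 0  1  1  1  1  1  1
  e 0  1  1  1  1  1  1
  d 0  1  1  2  2  2  2
LCS: 'dd'
LCS length = 2

2


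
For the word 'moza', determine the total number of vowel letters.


Scanning each character of 'moza':
  Position 1: 'm' -> consonant (running count: 0)
  Position 2: 'o' -> vowel (running count: 1)
  Position 3: 'z' -> consonant (running count: 1)
  Position 4: 'a' -> vowel (running count: 2)
Total vowels: 2

2


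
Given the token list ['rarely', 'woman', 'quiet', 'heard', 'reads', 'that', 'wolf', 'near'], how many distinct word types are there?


Listing all tokens and tracking unique types:
  Token 1: 'rarely' -> NEW (unique so far: 1)
  Token 2: 'woman' -> NEW (unique so far: 2)
  Token 3: 'quiet' -> NEW (unique so far: 3)
  Token 4: 'heard' -> NEW (unique so far: 4)
  Token 5: 'reads' -> NEW (unique so far: 5)
  Token 6: 'that' -> NEW (unique so far: 6)
  Token 7: 'wolf' -> NEW (unique so far: 7)
  Token 8: 'near' -> NEW (unique so far: 8)
Unique types: ('heard', 'near', 'quiet', 'rarely', 'reads', 'that', 'wolf', 'woman')
Vocabulary size: 8

8


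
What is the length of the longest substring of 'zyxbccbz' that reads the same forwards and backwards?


Scanning 'zyxbccbz' for palindromic substrings.
Substring at positions 3-6: 'bccb'.
Check: reverse('bccb') = 'bccb' -> palindrome confirmed.
Neighbouring characters ('x' / 'z') break symmetry, so it cannot extend further.
No longer palindromic substring exists; longest length = 4

4


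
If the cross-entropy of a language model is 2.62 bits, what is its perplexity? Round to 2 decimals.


Perplexity formula: PP = 2^H
H = 2.62
PP = 2^2.62
Decompose: 2^2.62 = 2^2 * 2^0.62
2^2 = 4, 2^0.62 ~ 1.5368752
PP ~ 4 * 1.5368752 = 6.1475008
Rounded to 2 decimals: 6.15

6.15


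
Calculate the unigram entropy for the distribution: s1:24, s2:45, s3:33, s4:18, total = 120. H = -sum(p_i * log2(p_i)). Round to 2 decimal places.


Computing entropy H = -sum(p_i * log2(p_i)):
  s1: p = 24/120 = 0.2000, -p*log2(p) = 0.4644
  s2: p = 45/120 = 0.3750, -p*log2(p) = 0.5306
  s3: p = 33/120 = 0.2750, -p*log2(p) = 0.5122
  s4: p = 18/120 = 0.1500, -p*log2(p) = 0.4105
H = sum of terms = 1.9177
Rounded to 2 decimals: 1.92

1.92


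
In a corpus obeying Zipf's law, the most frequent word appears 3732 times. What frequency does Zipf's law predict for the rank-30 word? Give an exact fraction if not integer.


Zipf's law: freq(rank) = f1 / rank
f1 = 3732, rank = 30
freq = 3732 / 30
GCD(3732, 30) = 6
Simplified: 622/5

622/5


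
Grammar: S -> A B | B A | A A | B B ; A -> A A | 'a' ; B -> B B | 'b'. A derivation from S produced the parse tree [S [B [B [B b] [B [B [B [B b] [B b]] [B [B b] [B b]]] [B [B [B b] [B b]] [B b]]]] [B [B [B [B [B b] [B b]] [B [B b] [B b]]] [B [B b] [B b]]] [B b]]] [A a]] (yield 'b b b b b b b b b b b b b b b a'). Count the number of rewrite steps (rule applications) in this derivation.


Every bracketed nonterminal node [X ...] in the tree is produced by exactly one rule application.
Reading the tree off as a leftmost derivation:
  Step 1: S  =>  B A   (applied S -> B A)
  Step 2: B A  =>  B B A   (applied B -> B B)
  Step 3: B B A  =>  B B B A   (applied B -> B B)
  Step 4: B B B A  =>  b B B A   (applied B -> b)
  Step 5: b B B A  =>  b B B B A   (applied B -> B B)
  Step 6: b B B B A  =>  b B B B B A   (applied B -> B B)
  Step 7: b B B B B A  =>  b B B B B B A   (applied B -> B B)
  Step 8: b B B B B B A  =>  b b B B B B A   (applied B -> b)
  Step 9: b b B B B B A  =>  b b b B B B A   (applied B -> b)
  Step 10: b b b B B B A  =>  b b b B B B B A   (applied B -> B B)
  Step 11: b b b B B B B A  =>  b b b b B B B A   (applied B -> b)
  Step 12: b b b b B B B A  =>  b b b b b B B A   (applied B -> b)
  Step 13: b b b b b B B A  =>  b b b b b B B B A   (applied B -> B B)
  Step 14: b b b b b B B B A  =>  b b b b b B B B B A   (applied B -> B B)
  Step 15: b b b b b B B B B A  =>  b b b b b b B B B A   (applied B -> b)
  Step 16: b b b b b b B B B A  =>  b b b b b b b B B A   (applied B -> b)
  Step 17: b b b b b b b B B A  =>  b b b b b b b b B A   (applied B -> b)
  Step 18: b b b b b b b b B A  =>  b b b b b b b b B B A   (applied B -> B B)
  Step 19: b b b b b b b b B B A  =>  b b b b b b b b B B B A   (applied B -> B B)
  Step 20: b b b b b b b b B B B A  =>  b b b b b b b b B B B B A   (applied B -> B B)
  Step 21: b b b b b b b b B B B B A  =>  b b b b b b b b B B B B B A   (applied B -> B B)
  Step 22: b b b b b b b b B B B B B A  =>  b b b b b b b b b B B B B A   (applied B -> b)
  Step 23: b b b b b b b b b B B B B A  =>  b b b b b b b b b b B B B A   (applied B -> b)
  Step 24: b b b b b b b b b b B B B A  =>  b b b b b b b b b b B B B B A   (applied B -> B B)
  Step 25: b b b b b b b b b b B B B B A  =>  b b b b b b b b b b b B B B A   (applied B -> b)
  Step 26: b b b b b b b b b b b B B B A  =>  b b b b b b b b b b b b B B A   (applied B -> b)
  Step 27: b b b b b b b b b b b b B B A  =>  b b b b b b b b b b b b B B B A   (applied B -> B B)
  Step 28: b b b b b b b b b b b b B B B A  =>  b b b b b b b b b b b b b B B A   (applied B -> b)
  Step 29: b b b b b b b b b b b b b B B A  =>  b b b b b b b b b b b b b b B A   (applied B -> b)
  Step 30: b b b b b b b b b b b b b b B A  =>  b b b b b b b b b b b b b b b A   (applied B -> b)
  Step 31: b b b b b b b b b b b b b b b A  =>  b b b b b b b b b b b b b b b a   (applied A -> a)
Final yield: b b b b b b b b b b b b b b b a
Total rewrite steps: 31

31


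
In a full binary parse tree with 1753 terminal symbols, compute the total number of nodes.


Leaf nodes (terminals): 1753
Internal nodes = n - 1 = 1753 - 1 = 1752
Total = leaves + internal = 1753 + 1752 = 3505

3505


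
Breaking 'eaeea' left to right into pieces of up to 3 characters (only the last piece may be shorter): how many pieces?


'eaeea' has 5 characters.
Chunking with max size 3:
  Chunk 1: 'eae' (positions 0-2)
  Chunk 2: 'ea' (positions 3-4)
Total chunks: ceil(5 / 3) = 2

2


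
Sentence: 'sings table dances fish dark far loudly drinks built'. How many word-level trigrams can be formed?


Word trigrams from [9] words:
  Trigram 1: (sings table dances)
  Trigram 2: (table dances fish)
  Trigram 3: (dances fish dark)
  Trigram 4: (fish dark far)
  Trigram 5: (dark far loudly)
  Trigram 6: (far loudly drinks)
  Trigram 7: (loudly drinks built)
Total word trigrams: 9 - 2 = 7

7


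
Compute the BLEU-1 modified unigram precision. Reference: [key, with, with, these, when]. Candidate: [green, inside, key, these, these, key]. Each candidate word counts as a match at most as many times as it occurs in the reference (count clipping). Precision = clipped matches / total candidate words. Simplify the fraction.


Reference word counts: {'key': 1, 'these': 1, 'when': 1, 'with': 2}
Checking each candidate word (with clipping):
  'green' -> not in reference -> no match (matches: 0)
  'inside' -> not in reference -> no match (matches: 0)
  'key' -> in reference (ref count 1, used 1/1) -> match (matches: 1)
  'these' -> in reference (ref count 1, used 1/1) -> match (matches: 2)
  'these' -> ref count 1 already used up (1/1) -> clipped, no match (matches: 2)
  'key' -> ref count 1 already used up (1/1) -> clipped, no match (matches: 2)
Clipped matches: 2, Candidate length: 6
Precision = 2/6 = 1/3

1/3


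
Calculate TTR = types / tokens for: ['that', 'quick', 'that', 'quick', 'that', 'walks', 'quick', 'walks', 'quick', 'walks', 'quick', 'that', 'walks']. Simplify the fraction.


Tokens: 13
Unique types: ('quick', 'that', 'walks') = 3
TTR = 3/13
Already in lowest terms.

3/13


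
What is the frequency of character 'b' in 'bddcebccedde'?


Scanning 'bddcebccedde' for 'b':
  Position 0: 'b' -> MATCH (count: 1)
  Position 5: 'b' -> MATCH (count: 2)
Total occurrences of 'b': 2

2


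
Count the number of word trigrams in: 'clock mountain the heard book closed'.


Word trigrams from [6] words:
  Trigram 1: (clock mountain the)
  Trigram 2: (mountain the heard)
  Trigram 3: (the heard book)
  Trigram 4: (heard book closed)
Total word trigrams: 6 - 2 = 4

4


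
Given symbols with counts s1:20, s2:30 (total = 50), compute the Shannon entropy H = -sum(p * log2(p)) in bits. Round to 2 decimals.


Computing entropy H = -sum(p_i * log2(p_i)):
  s1: p = 20/50 = 0.4000, -p*log2(p) = 0.5288
  s2: p = 30/50 = 0.6000, -p*log2(p) = 0.4422
H = sum of terms = 0.9710
Rounded to 2 decimals: 0.97

0.97


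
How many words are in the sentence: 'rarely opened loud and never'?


Counting words by splitting on spaces:
  Word 1: 'rarely'
  Word 2: 'opened'
  Word 3: 'loud'
  Word 4: 'and'
  Word 5: 'never'
Total words: 5

5


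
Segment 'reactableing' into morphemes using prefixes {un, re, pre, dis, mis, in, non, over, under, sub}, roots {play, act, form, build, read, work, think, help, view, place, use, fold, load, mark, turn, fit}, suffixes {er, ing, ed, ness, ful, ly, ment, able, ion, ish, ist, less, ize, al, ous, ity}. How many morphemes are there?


Segmenting 'reactableing' against the inventory:
  're' -> prefix (morpheme 1)
  'act' -> root (morpheme 2)
  'able' -> suffix (morpheme 3)
  'ing' -> suffix (morpheme 4)
Total morphemes: 4

4


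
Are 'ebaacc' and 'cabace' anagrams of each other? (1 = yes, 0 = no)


Sort characters of 'ebaacc': 'aabcce'
Sort characters of 'cabace': 'aabcce'
Sorted forms match -> they ARE anagrams
Result: 1

1


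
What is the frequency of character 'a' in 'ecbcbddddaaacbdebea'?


Scanning 'ecbcbddddaaacbdebea' for 'a':
  Position 9: 'a' -> MATCH (count: 1)
  Position 10: 'a' -> MATCH (count: 2)
  Position 11: 'a' -> MATCH (count: 3)
  Position 18: 'a' -> MATCH (count: 4)
Total occurrences of 'a': 4

4


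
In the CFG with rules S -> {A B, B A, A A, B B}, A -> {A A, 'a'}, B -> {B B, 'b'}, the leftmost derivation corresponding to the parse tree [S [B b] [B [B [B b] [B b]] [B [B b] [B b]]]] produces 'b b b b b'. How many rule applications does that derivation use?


Every bracketed nonterminal node [X ...] in the tree is produced by exactly one rule application.
Reading the tree off as a leftmost derivation:
  Step 1: S  =>  B B   (applied S -> B B)
  Step 2: B B  =>  b B   (applied B -> b)
  Step 3: b B  =>  b B B   (applied B -> B B)
  Step 4: b B B  =>  b B B B   (applied B -> B B)
  Step 5: b B B B  =>  b b B B   (applied B -> b)
  Step 6: b b B B  =>  b b b B   (applied B -> b)
  Step 7: b b b B  =>  b b b B B   (applied B -> B B)
  Step 8: b b b B B  =>  b b b b B   (applied B -> b)
  Step 9: b b b b B  =>  b b b b b   (applied B -> b)
Final yield: b b b b b
Total rewrite steps: 9

9


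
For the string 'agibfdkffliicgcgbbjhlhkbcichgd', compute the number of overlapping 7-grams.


String 'agibfdkffliicgcgbbjhlhkbcichgd' has length L = 30.
Number of overlapping n-grams = L - n + 1
Substituting: 30 - 7 + 1 = 24

24


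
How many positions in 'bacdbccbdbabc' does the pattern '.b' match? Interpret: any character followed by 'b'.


Pattern: .b means any character followed by 'b'.
Scanning 'bacdbccbdbabc' position-by-position:
  Pos 0: window 'ba' -> no
  Pos 1: window 'ac' -> no
  Pos 2: window 'cd' -> no
  Pos 3: window 'db' -> MATCH
  Pos 4: window 'bc' -> no
  Pos 5: window 'cc' -> no
  Pos 6: window 'cb' -> MATCH
  Pos 7: window 'bd' -> no
  Pos 8: window 'db' -> MATCH
  Pos 9: window 'ba' -> no
  Pos 10: window 'ab' -> MATCH
  Pos 11: window 'bc' -> no
  Pos 12: window 'c' -> no
Total matches: 4

4


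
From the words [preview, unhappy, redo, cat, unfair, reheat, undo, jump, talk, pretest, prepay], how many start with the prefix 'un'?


Checking each word for prefix 'un':
  'preview' -> no (count: 0)
  'unhappy' -> YES, starts with 'un' (count: 1)
  'redo' -> no (count: 1)
  'cat' -> no (count: 1)
  'unfair' -> YES, starts with 'un' (count: 2)
  'reheat' -> no (count: 2)
  'undo' -> YES, starts with 'un' (count: 3)
  'jump' -> no (count: 3)
  'talk' -> no (count: 3)
  'pretest' -> no (count: 3)
  'prepay' -> no (count: 3)
Total with prefix 'un': 3

3


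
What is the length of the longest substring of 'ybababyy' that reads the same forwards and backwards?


Scanning 'ybababyy' for palindromic substrings.
Substring at positions 0-6: 'ybababy'.
Check: reverse('ybababy') = 'ybababy' -> palindrome confirmed.
Neighbouring characters ('-' / 'y') break symmetry, so it cannot extend further.
No longer palindromic substring exists; longest length = 7

7


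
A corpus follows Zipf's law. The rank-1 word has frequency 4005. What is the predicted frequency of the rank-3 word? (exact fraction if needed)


Zipf's law: freq(rank) = f1 / rank
f1 = 4005, rank = 3
freq = 4005 / 3
= 1335

1335


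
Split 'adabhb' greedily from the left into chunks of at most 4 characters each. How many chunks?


'adabhb' has 6 characters.
Chunking with max size 4:
  Chunk 1: 'adab' (positions 0-3)
  Chunk 2: 'hb' (positions 4-5)
Total chunks: ceil(6 / 4) = 2

2


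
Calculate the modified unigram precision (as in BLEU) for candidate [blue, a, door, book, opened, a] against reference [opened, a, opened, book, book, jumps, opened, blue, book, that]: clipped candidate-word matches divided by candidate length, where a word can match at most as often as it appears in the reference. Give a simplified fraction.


Reference word counts: {'a': 1, 'blue': 1, 'book': 3, 'jumps': 1, 'opened': 3, 'that': 1}
Checking each candidate word (with clipping):
  'blue' -> in reference (ref count 1, used 1/1) -> match (matches: 1)
  'a' -> in reference (ref count 1, used 1/1) -> match (matches: 2)
  'door' -> not in reference -> no match (matches: 2)
  'book' -> in reference (ref count 3, used 1/3) -> match (matches: 3)
  'opened' -> in reference (ref count 3, used 1/3) -> match (matches: 4)
  'a' -> ref count 1 already used up (1/1) -> clipped, no match (matches: 4)
Clipped matches: 4, Candidate length: 6
Precision = 4/6 = 2/3

2/3


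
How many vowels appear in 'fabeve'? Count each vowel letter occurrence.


Scanning each character of 'fabeve':
  Position 1: 'f' -> consonant (running count: 0)
  Position 2: 'a' -> vowel (running count: 1)
  Position 3: 'b' -> consonant (running count: 1)
  Position 4: 'e' -> vowel (running count: 2)
  Position 5: 'v' -> consonant (running count: 2)
  Position 6: 'e' -> vowel (running count: 3)
Total vowels: 3

3


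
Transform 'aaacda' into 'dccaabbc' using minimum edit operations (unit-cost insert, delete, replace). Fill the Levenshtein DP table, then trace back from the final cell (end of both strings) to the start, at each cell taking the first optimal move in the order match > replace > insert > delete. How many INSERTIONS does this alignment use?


Edit distance = 6. Backtracking from cell (6, 8) with preference match > replace > insert > delete,
then listing the resulting alignment 'aaacda' -> 'dccaabbc' left to right:
  Step 1: insert 'd' [insertion #1]
  Step 2: insert 'c' [insertion #2]
  Step 3: replace a->c
  Step 4: keep 'a'
  Step 5: keep 'a'
  Step 6: replace c->b
  Step 7: replace d->b
  Step 8: replace a->c
Total insertions: 2

2


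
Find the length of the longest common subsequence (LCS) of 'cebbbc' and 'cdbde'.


DP table for LCS of 'cebbbc' and 'cdbde':
       c  d  b  d  e
    0  0  0  0  0  0
  c 0  1  1  1  1  1
  e 0  1  1  1  1  2
  b 0  1  1  2  2  2
  b 0  1  1  2  2  2
  b 0  1  1  2  2  2
  c 0  1  1  2  2  2
LCS: 'ce'
LCS length = 2

2


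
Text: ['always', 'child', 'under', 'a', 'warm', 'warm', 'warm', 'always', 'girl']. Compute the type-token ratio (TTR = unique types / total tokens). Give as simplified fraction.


Tokens: 9
Unique types: ('a', 'always', 'child', 'girl', 'under', 'warm') = 6
TTR = 6/9
Simplify: divide both by 3 -> 2/3
TTR = 2/3

2/3


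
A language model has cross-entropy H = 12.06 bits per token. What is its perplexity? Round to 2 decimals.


Perplexity formula: PP = 2^H
H = 12.06
PP = 2^12.06
Decompose: 2^12.06 = 2^12 * 2^0.06
2^12 = 4096, 2^0.06 ~ 1.0424658
PP ~ 4096 * 1.0424658 = 4269.9399168
Rounded to 2 decimals: 4269.94

4269.94


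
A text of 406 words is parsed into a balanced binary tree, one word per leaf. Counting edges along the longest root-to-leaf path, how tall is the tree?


In a balanced binary tree with n leaves the deepest leaf is ceil(log2(n)) edges below the root.
log2(406) = 8.6653
ceil(8.6653) = 9
height (edges) = 9

9


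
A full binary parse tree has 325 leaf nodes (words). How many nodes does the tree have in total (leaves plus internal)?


Leaf nodes (terminals): 325
Internal nodes = n - 1 = 325 - 1 = 324
Total = leaves + internal = 325 + 324 = 649

649


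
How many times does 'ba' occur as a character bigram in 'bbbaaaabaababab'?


Scanning 'bbbaaaabaababab' for bigram 'ba':
  Position 0: 'bb' -> no
  Position 1: 'bb' -> no
  Position 2: 'ba' -> MATCH
  Position 3: 'aa' -> no
  Position 4: 'aa' -> no
  Position 5: 'aa' -> no
  Position 6: 'ab' -> no
  Position 7: 'ba' -> MATCH
  Position 8: 'aa' -> no
  Position 9: 'ab' -> no
  Position 10: 'ba' -> MATCH
  Position 11: 'ab' -> no
  Position 12: 'ba' -> MATCH
  Position 13: 'ab' -> no
Total matches: 4

4


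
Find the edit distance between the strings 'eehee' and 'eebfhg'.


Building DP table for s1='eehee' (len 5) and s2='eebfhg' (len 6):
       e  e  b  f  h  g
    0  1  2  3  4  5  6
  e 1  0  1  2  3  4  5
  e 2  1  0  1  2  3  4
  h 3  2  1  1  2  2  3
  e 4  3  2  2  2  3  3
  e 5  4  3  3  3  3  4
Edit distance = dp[5][6] = 4

4


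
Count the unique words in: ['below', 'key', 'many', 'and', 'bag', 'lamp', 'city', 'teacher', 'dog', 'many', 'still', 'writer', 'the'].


Listing all tokens and tracking unique types:
  Token 1: 'below' -> NEW (unique so far: 1)
  Token 2: 'key' -> NEW (unique so far: 2)
  Token 3: 'many' -> NEW (unique so far: 3)
  Token 4: 'and' -> NEW (unique so far: 4)
  Token 5: 'bag' -> NEW (unique so far: 5)
  Token 6: 'lamp' -> NEW (unique so far: 6)
  Token 7: 'city' -> NEW (unique so far: 7)
  Token 8: 'teacher' -> NEW (unique so far: 8)
  Token 9: 'dog' -> NEW (unique so far: 9)
  Token 10: 'many' -> duplicate (unique so far: 9)
  Token 11: 'still' -> NEW (unique so far: 10)
  Token 12: 'writer' -> NEW (unique so far: 11)
  Token 13: 'the' -> NEW (unique so far: 12)
Unique types: ('and', 'bag', 'below', 'city', 'dog', 'key', 'lamp', 'many', 'still', 'teacher', 'the', 'writer')
Vocabulary size: 12

12


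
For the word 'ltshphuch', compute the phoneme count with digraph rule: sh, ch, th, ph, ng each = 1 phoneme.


Parsing 'ltshphuch' greedily, digraphs first:
  'l' -> consonant phoneme (phonemes so far: 1)
  't' -> consonant phoneme (phonemes so far: 2)
  'sh' -> digraph (1 consonant phoneme) (phonemes so far: 3)
  'ph' -> digraph (1 consonant phoneme) (phonemes so far: 4)
  'u' -> vowel phoneme (phonemes so far: 5)
  'ch' -> digraph (1 consonant phoneme) (phonemes so far: 6)
Total phonemes: 6

6


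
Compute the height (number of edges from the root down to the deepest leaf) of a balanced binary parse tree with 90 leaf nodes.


In a balanced binary tree with n leaves the deepest leaf is ceil(log2(n)) edges below the root.
log2(90) = 6.4919
ceil(6.4919) = 7
height (edges) = 7

7


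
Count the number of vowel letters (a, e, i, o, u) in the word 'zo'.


Scanning each character of 'zo':
  Position 1: 'z' -> consonant (running count: 0)
  Position 2: 'o' -> vowel (running count: 1)
Total vowels: 1

1


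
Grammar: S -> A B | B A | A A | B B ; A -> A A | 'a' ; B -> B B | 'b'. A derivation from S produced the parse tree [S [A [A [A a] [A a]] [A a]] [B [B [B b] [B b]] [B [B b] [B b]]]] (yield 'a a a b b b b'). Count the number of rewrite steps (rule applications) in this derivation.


Every bracketed nonterminal node [X ...] in the tree is produced by exactly one rule application.
Reading the tree off as a leftmost derivation:
  Step 1: S  =>  A B   (applied S -> A B)
  Step 2: A B  =>  A A B   (applied A -> A A)
  Step 3: A A B  =>  A A A B   (applied A -> A A)
  Step 4: A A A B  =>  a A A B   (applied A -> a)
  Step 5: a A A B  =>  a a A B   (applied A -> a)
  Step 6: a a A B  =>  a a a B   (applied A -> a)
  Step 7: a a a B  =>  a a a B B   (applied B -> B B)
  Step 8: a a a B B  =>  a a a B B B   (applied B -> B B)
  Step 9: a a a B B B  =>  a a a b B B   (applied B -> b)
  Step 10: a a a b B B  =>  a a a b b B   (applied B -> b)
  Step 11: a a a b b B  =>  a a a b b B B   (applied B -> B B)
  Step 12: a a a b b B B  =>  a a a b b b B   (applied B -> b)
  Step 13: a a a b b b B  =>  a a a b b b b   (applied B -> b)
Final yield: a a a b b b b
Total rewrite steps: 13

13


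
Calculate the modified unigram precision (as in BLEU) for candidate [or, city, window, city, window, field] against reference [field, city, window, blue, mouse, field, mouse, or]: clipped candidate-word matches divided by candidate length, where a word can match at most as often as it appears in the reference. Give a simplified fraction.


Reference word counts: {'blue': 1, 'city': 1, 'field': 2, 'mouse': 2, 'or': 1, 'window': 1}
Checking each candidate word (with clipping):
  'or' -> in reference (ref count 1, used 1/1) -> match (matches: 1)
  'city' -> in reference (ref count 1, used 1/1) -> match (matches: 2)
  'window' -> in reference (ref count 1, used 1/1) -> match (matches: 3)
  'city' -> ref count 1 already used up (1/1) -> clipped, no match (matches: 3)
  'window' -> ref count 1 already used up (1/1) -> clipped, no match (matches: 3)
  'field' -> in reference (ref count 2, used 1/2) -> match (matches: 4)
Clipped matches: 4, Candidate length: 6
Precision = 4/6 = 2/3

2/3


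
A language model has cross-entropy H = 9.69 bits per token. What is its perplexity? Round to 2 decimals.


Perplexity formula: PP = 2^H
H = 9.69
PP = 2^9.69
Decompose: 2^9.69 = 2^9 * 2^0.69
2^9 = 512, 2^0.69 ~ 1.6132835
PP ~ 512 * 1.6132835 = 826.0011520
Rounded to 2 decimals: 826.00

826.00


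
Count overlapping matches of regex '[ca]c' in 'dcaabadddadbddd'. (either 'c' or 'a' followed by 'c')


Pattern: [ca]c means either 'c' or 'a' followed by 'c'.
Scanning 'dcaabadddadbddd' position-by-position:
  Pos 0: window 'dc' -> no
  Pos 1: window 'ca' -> no
  Pos 2: window 'aa' -> no
  Pos 3: window 'ab' -> no
  Pos 4: window 'ba' -> no
  Pos 5: window 'ad' -> no
  Pos 6: window 'dd' -> no
  Pos 7: window 'dd' -> no
  Pos 8: window 'da' -> no
  Pos 9: window 'ad' -> no
  Pos 10: window 'db' -> no
  Pos 11: window 'bd' -> no
  Pos 12: window 'dd' -> no
  Pos 13: window 'dd' -> no
  Pos 14: window 'd' -> no
Total matches: 0

0


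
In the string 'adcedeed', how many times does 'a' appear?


Scanning 'adcedeed' for 'a':
  Position 0: 'a' -> MATCH (count: 1)
Total occurrences of 'a': 1

1


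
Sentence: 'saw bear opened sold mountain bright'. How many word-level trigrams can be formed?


Word trigrams from [6] words:
  Trigram 1: (saw bear opened)
  Trigram 2: (bear opened sold)
  Trigram 3: (opened sold mountain)
  Trigram 4: (sold mountain bright)
Total word trigrams: 6 - 2 = 4

4


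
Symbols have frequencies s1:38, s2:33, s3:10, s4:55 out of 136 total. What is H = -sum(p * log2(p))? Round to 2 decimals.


Computing entropy H = -sum(p_i * log2(p_i)):
  s1: p = 38/136 = 0.2794, -p*log2(p) = 0.5140
  s2: p = 33/136 = 0.2426, -p*log2(p) = 0.4957
  s3: p = 10/136 = 0.0735, -p*log2(p) = 0.2769
  s4: p = 55/136 = 0.4044, -p*log2(p) = 0.5282
H = sum of terms = 1.8148
Rounded to 2 decimals: 1.81

1.81


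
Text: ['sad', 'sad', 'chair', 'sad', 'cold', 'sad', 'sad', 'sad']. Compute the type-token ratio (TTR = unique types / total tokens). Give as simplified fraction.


Tokens: 8
Unique types: ('chair', 'cold', 'sad') = 3
TTR = 3/8
Already in lowest terms.

3/8


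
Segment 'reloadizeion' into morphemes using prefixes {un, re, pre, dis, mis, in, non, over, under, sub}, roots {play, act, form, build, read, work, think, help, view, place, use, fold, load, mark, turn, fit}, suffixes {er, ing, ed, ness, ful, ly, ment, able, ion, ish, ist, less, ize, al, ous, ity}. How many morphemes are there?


Segmenting 'reloadizeion' against the inventory:
  're' -> prefix (morpheme 1)
  'load' -> root (morpheme 2)
  'ize' -> suffix (morpheme 3)
  'ion' -> suffix (morpheme 4)
Total morphemes: 4

4


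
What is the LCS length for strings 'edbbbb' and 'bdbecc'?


DP table for LCS of 'edbbbb' and 'bdbecc':
       b  d  b  e  c  c
    0  0  0  0  0  0  0
  e 0  0  0  0  1  1  1
  d 0  0  1  1  1  1  1
  b 0  1  1  2  2  2  2
  b 0  1  1  2  2  2  2
  b 0  1  1  2  2  2  2
  b 0  1  1  2  2  2  2
LCS: 'db'
LCS length = 2

2
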